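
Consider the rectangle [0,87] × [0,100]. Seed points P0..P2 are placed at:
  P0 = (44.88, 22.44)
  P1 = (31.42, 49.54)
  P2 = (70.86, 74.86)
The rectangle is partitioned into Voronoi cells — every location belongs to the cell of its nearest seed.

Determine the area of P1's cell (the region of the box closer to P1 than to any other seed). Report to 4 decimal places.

1. box [0,87]×[0,100]: [(0, 0) (87, 0) (87, 100) (0, 100)]
2. ⊥bis P1·P0 via (38.15,35.99): [(0, 17.0417) (87, 60.2528) (87, 100) (0, 100)]  |A|=5337.6908
3. ⊥bis P1·P2 via (51.14,62.2): [(0, 17.0417) (60.7578, 47.2188) (26.8729, 100) (0, 100)]  |A|=3229.3709
4. canonical 4-gon: [(0, 17.0417) (60.7578, 47.2188) (26.8729, 100) (0, 100)]
5. shoelace: 3229.3709

Area of P1's cell: 3229.3709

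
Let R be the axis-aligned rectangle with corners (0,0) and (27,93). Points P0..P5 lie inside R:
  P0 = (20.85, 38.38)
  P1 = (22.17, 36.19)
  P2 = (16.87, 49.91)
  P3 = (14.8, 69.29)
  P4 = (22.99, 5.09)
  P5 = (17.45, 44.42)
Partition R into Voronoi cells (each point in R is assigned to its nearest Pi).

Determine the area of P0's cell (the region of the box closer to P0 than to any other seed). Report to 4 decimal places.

Area of P0's cell: 155.5870

1. box [0,27]×[0,93]: [(0, 0) (27, 0) (27, 93) (0, 93)]
2. ⊥bis P0·P1 via (21.51,37.285): [(0, 24.3201) (27, 40.594) (27, 93) (0, 93)]  |A|=1634.6595
3. ⊥bis P0·P2 via (18.86,44.145): [(0, 37.6348) (0, 24.3201) (27, 40.594) (27, 46.9548)]  |A|=265.6191
4. ⊥bis P0·P3 via (17.825,53.835): [(0, 37.6348) (0, 24.3201) (27, 40.594) (27, 46.9548)]  |A|=265.6191
5. ⊥bis P0·P4 via (21.92,21.735): [(0, 37.6348) (0, 24.3201) (27, 40.594) (27, 46.9548)]  |A|=265.6191
6. ⊥bis P0·P5 via (19.15,41.4): [(0, 30.6202) (0, 24.3201) (27, 40.594) (27, 45.8189)]  |A|=155.587
7. canonical 4-gon: [(0, 30.6202) (0, 24.3201) (27, 40.594) (27, 45.8189)]
8. shoelace: 155.587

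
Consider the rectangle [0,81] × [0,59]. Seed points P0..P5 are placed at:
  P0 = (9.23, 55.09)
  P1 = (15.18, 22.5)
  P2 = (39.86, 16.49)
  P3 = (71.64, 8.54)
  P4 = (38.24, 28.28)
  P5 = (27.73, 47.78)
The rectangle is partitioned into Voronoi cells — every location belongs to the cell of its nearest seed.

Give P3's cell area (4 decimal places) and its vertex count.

Area of P3's cell: 1043.3498 (5 vertices)

1. box [0,81]×[0,59]: [(0, 0) (81, 0) (81, 59) (0, 59)]
2. ⊥bis P3·P0 via (40.435,31.815): [(16.705, 0) (81, 0) (81, 59) (60.7116, 59)]  |A|=2495.2102
3. ⊥bis P3·P1 via (43.41,15.52): [(50.9122, 45.8618) (39.5726, 0) (81, 0) (81, 59) (60.7116, 59)]  |A|=1970.8356
4. ⊥bis P3·P2 via (55.75,12.515): [(52.6193, 0) (81, 0) (81, 59) (67.3786, 59)]  |A|=1239.0636
5. ⊥bis P3·P4 via (54.94,18.41): [(58.9014, 25.1127) (52.6193, 0) (81, 0) (81, 59) (78.9294, 59)]  |A|=1043.3498
6. ⊥bis P3·P5 via (49.685,28.16): [(58.9014, 25.1127) (52.6193, 0) (81, 0) (81, 59) (78.9294, 59)]  |A|=1043.3498
7. canonical 5-gon: [(58.9014, 25.1127) (52.6193, 0) (81, 0) (81, 59) (78.9294, 59)]
8. shoelace: 1043.3498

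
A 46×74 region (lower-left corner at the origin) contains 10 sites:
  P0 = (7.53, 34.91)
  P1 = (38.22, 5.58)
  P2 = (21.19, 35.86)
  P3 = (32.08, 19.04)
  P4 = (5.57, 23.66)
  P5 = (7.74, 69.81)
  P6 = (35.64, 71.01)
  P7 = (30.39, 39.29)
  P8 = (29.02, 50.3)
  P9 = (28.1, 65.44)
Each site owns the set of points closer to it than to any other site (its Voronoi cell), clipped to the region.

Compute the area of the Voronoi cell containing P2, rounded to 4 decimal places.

Area of P2's cell: 253.0962

1. box [0,46]×[0,74]: [(0, 0) (46, 0) (46, 74) (0, 74)]
2. ⊥bis P2·P0 via (14.36,35.385): [(16.8209, 0) (46, 0) (46, 74) (11.6745, 74)]  |A|=2349.6715
3. ⊥bis P2·P1 via (29.705,20.72): [(15.9191, 12.9666) (46, 29.8846) (46, 74) (11.6745, 74)]  |A|=1711.0174
4. ⊥bis P2·P3 via (26.635,27.45): [(15.417, 20.187) (46, 39.9877) (46, 74) (11.6745, 74)]  |A|=1443.6795
5. ⊥bis P2·P4 via (13.38,29.76): [(14.8852, 27.8328) (19.03, 22.5262) (46, 39.9877) (46, 74) (11.6745, 74)]  |A|=1429.2452
6. ⊥bis P2·P5 via (14.465,52.835): [(13.1818, 52.3266) (14.8852, 27.8328) (19.03, 22.5262) (46, 39.9877) (46, 65.3282)]  |A|=914.9745
7. ⊥bis P2·P6 via (28.415,53.435): [(22.3122, 55.9438) (13.1818, 52.3266) (14.8852, 27.8328) (19.03, 22.5262) (46, 39.9877) (46, 46.2059)]  |A|=688.4912
8. ⊥bis P2·P7 via (25.79,37.575): [(19.3754, 54.7804) (13.1818, 52.3266) (14.8852, 27.8328) (19.03, 22.5262) (28.9952, 28.9781)]  |A|=305.2969
9. ⊥bis P2·P8 via (25.105,43.08): [(23.3911, 44.0093) (13.3828, 49.4363) (14.8852, 27.8328) (19.03, 22.5262) (28.9952, 28.9781)]  |A|=253.0962
10. ⊥bis P2·P9 via (24.645,50.65): [(23.3911, 44.0093) (13.3828, 49.4363) (14.8852, 27.8328) (19.03, 22.5262) (28.9952, 28.9781)]  |A|=253.0962
11. canonical 5-gon: [(23.3911, 44.0093) (13.3828, 49.4363) (14.8852, 27.8328) (19.03, 22.5262) (28.9952, 28.9781)]
12. shoelace: 253.0962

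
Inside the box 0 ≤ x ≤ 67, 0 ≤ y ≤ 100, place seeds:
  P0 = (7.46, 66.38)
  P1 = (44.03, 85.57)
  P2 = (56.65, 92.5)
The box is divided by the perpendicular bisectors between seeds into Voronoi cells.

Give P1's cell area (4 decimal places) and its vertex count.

Area of P1's cell: 2294.0576 (5 vertices)

1. box [0,67]×[0,100]: [(0, 0) (67, 0) (67, 100) (0, 100)]
2. ⊥bis P1·P0 via (25.745,75.975): [(65.6127, 0) (67, 0) (67, 100) (13.138, 100)]  |A|=2762.4695
3. ⊥bis P1·P2 via (50.34,89.035): [(65.6127, 0) (67, 0) (67, 58.696) (44.3188, 100) (13.138, 100)]  |A|=2294.0576
4. canonical 5-gon: [(65.6127, 0) (67, 0) (67, 58.696) (44.3188, 100) (13.138, 100)]
5. shoelace: 2294.0576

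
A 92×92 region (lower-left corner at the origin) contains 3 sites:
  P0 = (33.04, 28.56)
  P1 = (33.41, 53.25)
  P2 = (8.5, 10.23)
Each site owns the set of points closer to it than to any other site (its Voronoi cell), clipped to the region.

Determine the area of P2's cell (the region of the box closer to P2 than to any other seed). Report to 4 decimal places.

1. box [0,92]×[0,92]: [(0, 0) (92, 0) (92, 92) (0, 92)]
2. ⊥bis P2·P0 via (20.77,19.395): [(0, 47.2016) (0, 0) (35.257, 0)]  |A|=832.0936
3. ⊥bis P2·P1 via (20.955,31.74): [(4.3804, 41.3373) (0, 43.8736) (0, 0) (35.257, 0)]  |A|=824.8046
4. canonical 4-gon: [(4.3804, 41.3373) (0, 43.8736) (0, 0) (35.257, 0)]
5. shoelace: 824.8046

Area of P2's cell: 824.8046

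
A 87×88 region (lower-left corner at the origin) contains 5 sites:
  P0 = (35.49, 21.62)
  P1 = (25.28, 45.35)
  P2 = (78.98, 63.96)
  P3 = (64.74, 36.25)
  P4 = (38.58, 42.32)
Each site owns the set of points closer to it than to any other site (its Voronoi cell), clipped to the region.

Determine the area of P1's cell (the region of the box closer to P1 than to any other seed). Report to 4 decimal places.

Area of P1's cell: 2147.3583

1. box [0,87]×[0,88]: [(0, 0) (87, 0) (87, 88) (0, 88)]
2. ⊥bis P1·P0 via (30.385,33.485): [(0, 20.4116) (87, 57.844) (87, 88) (0, 88)]  |A|=4251.8795
3. ⊥bis P1·P2 via (52.13,54.655): [(0, 20.4116) (55.693, 44.3739) (40.5741, 88) (0, 88)]  |A|=2767.1427
4. ⊥bis P1·P3 via (45.01,40.8): [(0, 20.4116) (44.7482, 39.6649) (49.7734, 61.4552) (40.5741, 88) (0, 88)]  |A|=2659.73
5. ⊥bis P1·P4 via (31.93,43.835): [(0, 20.4116) (29.4837, 33.0972) (41.4294, 85.5321) (40.5741, 88) (0, 88)]  |A|=2147.3583
6. canonical 5-gon: [(0, 20.4116) (29.4837, 33.0972) (41.4294, 85.5321) (40.5741, 88) (0, 88)]
7. shoelace: 2147.3583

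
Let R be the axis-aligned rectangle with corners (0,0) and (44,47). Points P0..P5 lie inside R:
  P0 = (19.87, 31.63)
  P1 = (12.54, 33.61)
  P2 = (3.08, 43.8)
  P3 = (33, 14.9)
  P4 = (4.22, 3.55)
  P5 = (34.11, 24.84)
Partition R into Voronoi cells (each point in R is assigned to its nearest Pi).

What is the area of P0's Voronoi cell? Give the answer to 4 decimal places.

1. box [0,44]×[0,47]: [(0, 0) (44, 0) (44, 47) (0, 47)]
2. ⊥bis P0·P1 via (16.205,32.62): [(7.3936, 0) (44, 0) (44, 47) (20.0894, 47)]  |A|=1422.1504
3. ⊥bis P0·P2 via (11.475,37.715): [(7.3936, 0) (44, 0) (44, 47) (20.0894, 47)]  |A|=1422.1504
4. ⊥bis P0·P3 via (26.435,23.265): [(10.246, 10.5596) (44, 37.0503) (44, 47) (20.0894, 47)]  |A|=603.5778
5. ⊥bis P0·P4 via (12.045,17.59): [(12.132, 17.5415) (16.2312, 15.2569) (44, 37.0503) (44, 47) (20.0894, 47)]  |A|=587.113
6. ⊥bis P0·P5 via (26.99,28.235): [(12.132, 17.5415) (16.2312, 15.2569) (23.5349, 20.9889) (35.9376, 47) (20.0894, 47)]  |A|=380.4471
7. canonical 5-gon: [(12.132, 17.5415) (16.2312, 15.2569) (23.5349, 20.9889) (35.9376, 47) (20.0894, 47)]
8. shoelace: 380.4471

Area of P0's cell: 380.4471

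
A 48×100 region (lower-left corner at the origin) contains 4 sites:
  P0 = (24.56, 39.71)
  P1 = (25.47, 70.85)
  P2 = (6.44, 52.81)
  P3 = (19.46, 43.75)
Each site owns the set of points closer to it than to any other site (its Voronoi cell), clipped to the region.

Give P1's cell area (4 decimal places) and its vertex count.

Area of P1's cell: 1882.0186 (6 vertices)

1. box [0,48]×[0,100]: [(0, 0) (48, 0) (48, 100) (0, 100)]
2. ⊥bis P1·P0 via (25.015,55.28): [(0, 56.011) (48, 54.6083) (48, 100) (0, 100)]  |A|=2145.1363
3. ⊥bis P1·P2 via (15.955,61.83): [(0, 78.6606) (22.083, 55.3657) (48, 54.6083) (48, 100) (0, 100)]  |A|=1895.0508
4. ⊥bis P1·P3 via (22.465,57.3): [(0, 78.6606) (19.6595, 57.9222) (32.5689, 55.0593) (48, 54.6083) (48, 100) (0, 100)]  |A|=1882.0186
5. canonical 6-gon: [(0, 78.6606) (19.6595, 57.9222) (32.5689, 55.0593) (48, 54.6083) (48, 100) (0, 100)]
6. shoelace: 1882.0186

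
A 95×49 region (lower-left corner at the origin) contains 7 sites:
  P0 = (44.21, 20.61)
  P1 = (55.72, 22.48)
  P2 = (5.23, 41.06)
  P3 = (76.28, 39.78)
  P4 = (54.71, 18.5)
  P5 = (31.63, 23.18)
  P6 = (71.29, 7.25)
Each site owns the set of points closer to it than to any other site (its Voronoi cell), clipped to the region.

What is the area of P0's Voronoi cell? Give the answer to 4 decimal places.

Area of P0's cell: 453.9766

1. box [0,95]×[0,49]: [(0, 0) (95, 0) (95, 49) (0, 49)]
2. ⊥bis P0·P1 via (49.965,21.545): [(0, 0) (53.4654, 0) (45.5045, 49) (0, 49)]  |A|=2424.7605
3. ⊥bis P0·P2 via (24.72,30.835): [(8.5431, 0) (53.4654, 0) (45.5045, 49) (34.2499, 49)]  |A|=1376.3329
4. ⊥bis P0·P3 via (60.245,30.195): [(8.5431, 0) (53.4654, 0) (45.5045, 49) (34.2499, 49)]  |A|=1376.3329
5. ⊥bis P0·P4 via (49.46,19.555): [(8.5431, 0) (45.5304, 0) (49.918, 21.8342) (45.5045, 49) (34.2499, 49)]  |A|=1289.7059
6. ⊥bis P0·P5 via (37.92,21.895): [(33.447, 0) (45.5304, 0) (49.918, 21.8342) (45.5045, 49) (43.4573, 49)]  |A|=453.9766
7. ⊥bis P0·P6 via (57.75,13.93): [(33.447, 0) (45.5304, 0) (49.918, 21.8342) (45.5045, 49) (43.4573, 49)]  |A|=453.9766
8. canonical 5-gon: [(33.447, 0) (45.5304, 0) (49.918, 21.8342) (45.5045, 49) (43.4573, 49)]
9. shoelace: 453.9766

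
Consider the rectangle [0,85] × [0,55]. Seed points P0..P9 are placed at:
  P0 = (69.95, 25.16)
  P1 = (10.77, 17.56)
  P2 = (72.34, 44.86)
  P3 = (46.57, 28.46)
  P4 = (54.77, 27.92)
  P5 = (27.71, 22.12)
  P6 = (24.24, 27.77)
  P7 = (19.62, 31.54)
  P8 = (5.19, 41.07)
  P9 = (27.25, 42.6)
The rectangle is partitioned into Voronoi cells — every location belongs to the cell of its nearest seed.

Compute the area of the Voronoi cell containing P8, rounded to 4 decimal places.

Area of P8's cell: 364.3343

1. box [0,85]×[0,55]: [(0, 0) (85, 0) (85, 55) (0, 55)]
2. ⊥bis P8·P0 via (37.57,33.115): [(0, 0) (29.4344, 0) (42.9466, 55) (0, 55)]  |A|=1990.479
3. ⊥bis P8·P1 via (7.98,29.315): [(0, 27.421) (38.4109, 36.5376) (42.9466, 55) (0, 55)]  |A|=926.115
4. ⊥bis P8·P2 via (38.765,42.965): [(0, 27.421) (38.4109, 36.5376) (38.9938, 38.9106) (38.0857, 55) (0, 55)]  |A|=887.0106
5. ⊥bis P8·P3 via (25.88,34.765): [(0, 27.421) (25.4853, 33.4698) (32.0463, 55) (0, 55)]  |A|=696.4118
6. ⊥bis P8·P4 via (29.98,34.495): [(0, 27.421) (25.4853, 33.4698) (32.0463, 55) (0, 55)]  |A|=696.4118
7. ⊥bis P8·P5 via (16.45,31.595): [(0, 27.421) (16.1664, 31.258) (29.7195, 47.3643) (32.0463, 55) (0, 55)]  |A|=636.3538
8. ⊥bis P8·P6 via (14.715,34.42): [(0, 27.421) (11.7807, 30.2171) (29.0832, 55) (0, 55)]  |A|=522.833
9. ⊥bis P8·P7 via (12.405,36.305): [(0, 27.421) (7.753, 29.2611) (24.7517, 55) (0, 55)]  |A|=425.4512
10. ⊥bis P8·P9 via (16.22,41.835): [(0, 27.421) (7.753, 29.2611) (16.2045, 42.0581) (15.3069, 55) (0, 55)]  |A|=364.3343
11. canonical 5-gon: [(0, 27.421) (7.753, 29.2611) (16.2045, 42.0581) (15.3069, 55) (0, 55)]
12. shoelace: 364.3343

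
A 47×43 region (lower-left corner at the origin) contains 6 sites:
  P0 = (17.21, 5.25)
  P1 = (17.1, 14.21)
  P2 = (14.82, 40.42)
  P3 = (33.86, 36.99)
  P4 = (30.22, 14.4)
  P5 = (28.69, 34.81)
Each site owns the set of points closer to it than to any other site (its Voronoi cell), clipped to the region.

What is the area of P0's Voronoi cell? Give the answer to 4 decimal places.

Area of P0's cell: 263.1498

1. box [0,47]×[0,43]: [(0, 0) (47, 0) (47, 43) (0, 43)]
2. ⊥bis P0·P1 via (17.155,9.73): [(0, 9.5194) (0, 0) (47, 0) (47, 10.0964)]  |A|=460.9711
3. ⊥bis P0·P2 via (16.015,22.835): [(0, 9.5194) (0, 0) (47, 0) (47, 10.0964)]  |A|=460.9711
4. ⊥bis P0·P3 via (25.535,21.12): [(46.5597, 10.091) (0, 9.5194) (0, 0) (47, 0) (47, 9.86)]  |A|=460.9191
5. ⊥bis P0·P4 via (23.715,9.825): [(23.7251, 9.8107) (0, 9.5194) (0, 0) (30.625, 0)]  |A|=263.1498
6. ⊥bis P0·P5 via (22.95,20.03): [(23.7251, 9.8107) (0, 9.5194) (0, 0) (30.625, 0)]  |A|=263.1498
7. canonical 4-gon: [(23.7251, 9.8107) (0, 9.5194) (0, 0) (30.625, 0)]
8. shoelace: 263.1498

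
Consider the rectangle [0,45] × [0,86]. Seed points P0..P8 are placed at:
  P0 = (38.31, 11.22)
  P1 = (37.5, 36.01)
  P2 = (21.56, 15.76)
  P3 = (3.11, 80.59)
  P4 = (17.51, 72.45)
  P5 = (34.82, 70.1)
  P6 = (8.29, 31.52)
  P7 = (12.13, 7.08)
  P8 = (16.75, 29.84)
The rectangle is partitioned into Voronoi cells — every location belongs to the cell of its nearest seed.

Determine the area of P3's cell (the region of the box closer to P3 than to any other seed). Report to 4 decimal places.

1. box [0,45]×[0,86]: [(0, 0) (45, 0) (45, 86) (0, 86)]
2. ⊥bis P3·P0 via (20.71,45.905): [(0, 35.3962) (45, 58.2303) (45, 86) (0, 86)]  |A|=1763.402
3. ⊥bis P3·P1 via (20.305,58.3): [(0, 42.6363) (45, 77.3503) (45, 86) (0, 86)]  |A|=1170.3028
4. ⊥bis P3·P2 via (12.335,48.175): [(0, 44.6646) (4.1663, 45.8503) (45, 77.3503) (45, 86) (0, 86)]  |A|=1166.0775
5. ⊥bis P3·P4 via (10.31,76.52): [(0, 58.2812) (15.6688, 86) (0, 86)]  |A|=217.1608
6. ⊥bis P3·P5 via (18.965,75.345): [(0, 58.2812) (15.6688, 86) (0, 86)]  |A|=217.1608
7. ⊥bis P3·P6 via (5.7,56.055): [(0, 58.2812) (15.6688, 86) (0, 86)]  |A|=217.1608
8. ⊥bis P3·P7 via (7.62,43.835): [(0, 58.2812) (15.6688, 86) (0, 86)]  |A|=217.1608
9. ⊥bis P3·P8 via (9.93,55.215): [(0, 58.2812) (15.6688, 86) (0, 86)]  |A|=217.1608
10. canonical 3-gon: [(0, 58.2812) (15.6688, 86) (0, 86)]
11. shoelace: 217.1608

Area of P3's cell: 217.1608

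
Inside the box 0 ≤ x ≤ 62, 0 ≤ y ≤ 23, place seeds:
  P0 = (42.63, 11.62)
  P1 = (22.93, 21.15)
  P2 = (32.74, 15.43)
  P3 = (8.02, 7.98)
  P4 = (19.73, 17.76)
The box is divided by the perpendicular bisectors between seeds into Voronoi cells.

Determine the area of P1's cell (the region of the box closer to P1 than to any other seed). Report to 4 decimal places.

1. box [0,62]×[0,23]: [(0, 0) (62, 0) (62, 23) (0, 23)]
2. ⊥bis P1·P0 via (32.78,16.385): [(0, 0) (24.8537, 0) (35.98, 23) (0, 23)]  |A|=699.5876
3. ⊥bis P1·P2 via (27.835,18.29): [(0, 0) (17.1705, 0) (30.5813, 23) (0, 23)]  |A|=549.1456
4. ⊥bis P1·P3 via (15.475,14.565): [(21.6119, 7.6172) (30.5813, 23) (8.0244, 23)]  |A|=173.4939
5. ⊥bis P1·P4 via (21.33,19.455): [(25.9638, 15.0809) (30.5813, 23) (17.5745, 23)]  |A|=51.5011
6. canonical 3-gon: [(25.9638, 15.0809) (30.5813, 23) (17.5745, 23)]
7. shoelace: 51.5011

Area of P1's cell: 51.5011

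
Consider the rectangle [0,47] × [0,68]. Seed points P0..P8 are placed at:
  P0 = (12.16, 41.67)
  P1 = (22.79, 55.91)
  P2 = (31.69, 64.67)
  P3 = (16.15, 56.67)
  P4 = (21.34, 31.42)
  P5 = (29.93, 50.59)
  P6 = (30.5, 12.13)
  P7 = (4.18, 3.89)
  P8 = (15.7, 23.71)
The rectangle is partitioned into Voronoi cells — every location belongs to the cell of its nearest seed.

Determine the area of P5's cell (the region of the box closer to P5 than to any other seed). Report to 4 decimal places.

1. box [0,47]×[0,68]: [(0, 0) (47, 0) (47, 68) (0, 68)]
2. ⊥bis P5·P0 via (21.045,46.13): [(44.2009, 0) (47, 0) (47, 68) (10.0669, 68)]  |A|=1350.8954
3. ⊥bis P5·P1 via (26.36,53.25): [(21.049, 46.1221) (44.2009, 0) (47, 0) (47, 68) (37.3502, 68)]  |A|=1052.4445
4. ⊥bis P5·P2 via (30.81,57.63): [(29.7246, 57.7657) (21.049, 46.1221) (44.2009, 0) (47, 0) (47, 55.6063)]  |A|=896.0115
5. ⊥bis P5·P3 via (23.04,53.63): [(29.7246, 57.7657) (21.049, 46.1221) (44.2009, 0) (47, 0) (47, 55.6063)]  |A|=896.0115
6. ⊥bis P5·P4 via (25.635,41.005): [(29.7246, 57.7657) (21.049, 46.1221) (23.0321, 42.1713) (47, 31.4314) (47, 55.6063)]  |A|=460.3175
7. ⊥bis P5·P6 via (30.215,31.36): [(29.7246, 57.7657) (21.049, 46.1221) (23.0321, 42.1713) (46.6169, 31.6031) (47, 31.6088) (47, 55.6063)]  |A|=460.2835
8. ⊥bis P5·P7 via (17.055,27.24): [(29.7246, 57.7657) (21.049, 46.1221) (23.0321, 42.1713) (46.6169, 31.6031) (47, 31.6088) (47, 55.6063)]  |A|=460.2835
9. ⊥bis P5·P8 via (22.815,37.15): [(29.7246, 57.7657) (21.049, 46.1221) (23.0321, 42.1713) (46.6169, 31.6031) (47, 31.6088) (47, 55.6063)]  |A|=460.2835
10. canonical 6-gon: [(29.7246, 57.7657) (21.049, 46.1221) (23.0321, 42.1713) (46.6169, 31.6031) (47, 31.6088) (47, 55.6063)]
11. shoelace: 460.2835

Area of P5's cell: 460.2835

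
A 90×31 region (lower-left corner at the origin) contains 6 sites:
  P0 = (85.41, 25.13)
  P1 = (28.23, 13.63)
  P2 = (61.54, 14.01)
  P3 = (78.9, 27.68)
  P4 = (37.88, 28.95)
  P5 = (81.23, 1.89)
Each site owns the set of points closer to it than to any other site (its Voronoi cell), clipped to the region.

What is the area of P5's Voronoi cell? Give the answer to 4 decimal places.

Area of P5's cell: 262.7324

1. box [0,90]×[0,31]: [(0, 0) (90, 0) (90, 31) (0, 31)]
2. ⊥bis P5·P0 via (83.32,13.51): [(0, 28.4961) (0, 0) (90, 0) (90, 12.3085)]  |A|=1836.2091
3. ⊥bis P5·P1 via (54.73,7.76): [(57.0503, 18.2349) (53.0111, 0) (90, 0) (90, 12.3085)]  |A|=540.0262
4. ⊥bis P5·P2 via (71.385,7.95): [(75.6559, 14.8885) (66.4914, 0) (90, 0) (90, 12.3085)]  |A|=263.2805
5. ⊥bis P5·P3 via (80.065,14.785): [(77.5131, 14.5544) (75.3288, 14.3571) (66.4914, 0) (90, 0) (90, 12.3085)]  |A|=262.7324
6. ⊥bis P5·P4 via (59.555,15.42): [(77.5131, 14.5544) (75.3288, 14.3571) (66.4914, 0) (90, 0) (90, 12.3085)]  |A|=262.7324
7. canonical 5-gon: [(77.5131, 14.5544) (75.3288, 14.3571) (66.4914, 0) (90, 0) (90, 12.3085)]
8. shoelace: 262.7324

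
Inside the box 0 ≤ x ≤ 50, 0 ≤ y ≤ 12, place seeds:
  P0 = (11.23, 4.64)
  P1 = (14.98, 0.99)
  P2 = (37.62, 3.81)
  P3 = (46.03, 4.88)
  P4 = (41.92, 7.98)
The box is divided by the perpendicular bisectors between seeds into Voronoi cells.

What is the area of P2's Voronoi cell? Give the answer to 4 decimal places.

1. box [0,50]×[0,12]: [(0, 0) (50, 0) (50, 12) (0, 12)]
2. ⊥bis P2·P0 via (24.425,4.225): [(24.2921, 0) (50, 0) (50, 12) (24.6695, 12)]  |A|=306.2301
3. ⊥bis P2·P1 via (26.3,2.4): [(26.5989, 0) (50, 0) (50, 12) (25.1042, 12)]  |A|=289.7809
4. ⊥bis P2·P3 via (41.825,4.345): [(26.5989, 0) (42.3778, 0) (40.8511, 12) (25.1042, 12)]  |A|=189.1541
5. ⊥bis P2·P4 via (39.77,5.895): [(26.5989, 0) (42.3778, 0) (41.9083, 3.69) (33.8496, 12) (25.1042, 12)]  |A|=160.063
6. canonical 5-gon: [(26.5989, 0) (42.3778, 0) (41.9083, 3.69) (33.8496, 12) (25.1042, 12)]
7. shoelace: 160.063

Area of P2's cell: 160.0630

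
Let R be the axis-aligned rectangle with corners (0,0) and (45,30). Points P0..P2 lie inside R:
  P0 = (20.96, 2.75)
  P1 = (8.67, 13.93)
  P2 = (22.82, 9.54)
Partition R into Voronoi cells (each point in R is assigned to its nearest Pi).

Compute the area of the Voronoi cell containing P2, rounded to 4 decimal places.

Area of P2's cell: 716.2242

1. box [0,45]×[0,30]: [(0, 0) (45, 0) (45, 30) (0, 30)]
2. ⊥bis P2·P0 via (21.89,6.145): [(0, 12.1414) (44.3226, 0) (45, 0) (45, 30) (0, 30)]  |A|=1080.9316
3. ⊥bis P2·P1 via (15.745,11.735): [(14.6279, 8.1343) (44.3226, 0) (45, 0) (45, 30) (21.4117, 30)]  |A|=716.2242
4. canonical 5-gon: [(14.6279, 8.1343) (44.3226, 0) (45, 0) (45, 30) (21.4117, 30)]
5. shoelace: 716.2242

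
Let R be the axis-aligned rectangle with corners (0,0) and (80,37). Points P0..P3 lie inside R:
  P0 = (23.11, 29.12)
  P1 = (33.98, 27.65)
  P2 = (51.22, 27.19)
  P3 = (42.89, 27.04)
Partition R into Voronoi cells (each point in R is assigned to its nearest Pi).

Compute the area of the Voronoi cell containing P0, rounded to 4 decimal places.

1. box [0,80]×[0,37]: [(0, 0) (80, 0) (80, 37) (0, 37)]
2. ⊥bis P0·P1 via (28.545,28.385): [(0, 0) (24.7064, 0) (29.71, 37) (0, 37)]  |A|=1006.7036
3. ⊥bis P0·P2 via (37.165,28.155): [(0, 0) (24.7064, 0) (29.71, 37) (0, 37)]  |A|=1006.7036
4. ⊥bis P0·P3 via (33,28.08): [(0, 0) (24.7064, 0) (29.71, 37) (0, 37)]  |A|=1006.7036
5. canonical 4-gon: [(0, 0) (24.7064, 0) (29.71, 37) (0, 37)]
6. shoelace: 1006.7036

Area of P0's cell: 1006.7036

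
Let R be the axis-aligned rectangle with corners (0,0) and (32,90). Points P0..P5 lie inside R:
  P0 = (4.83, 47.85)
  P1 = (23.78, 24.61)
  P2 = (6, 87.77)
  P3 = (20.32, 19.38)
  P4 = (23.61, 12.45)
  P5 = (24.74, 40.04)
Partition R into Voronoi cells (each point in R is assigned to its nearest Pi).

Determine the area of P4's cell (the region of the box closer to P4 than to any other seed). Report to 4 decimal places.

Area of P4's cell: 413.4107

1. box [0,32]×[0,90]: [(0, 0) (32, 0) (32, 90) (0, 90)]
2. ⊥bis P4·P0 via (14.22,30.15): [(0, 22.6062) (0, 0) (32, 0) (32, 39.5824)]  |A|=995.0178
3. ⊥bis P4·P1 via (23.695,18.53): [(0, 18.8613) (0, 0) (32, 0) (32, 18.4139)]  |A|=596.4025
4. ⊥bis P4·P2 via (14.805,50.11): [(0, 18.8613) (0, 0) (32, 0) (32, 18.4139)]  |A|=596.4025
5. ⊥bis P4·P3 via (21.965,15.915): [(27.3651, 18.4787) (0, 5.4872) (0, 0) (32, 0) (32, 18.4139)]  |A|=413.4107
6. ⊥bis P4·P5 via (24.175,26.245): [(27.3651, 18.4787) (0, 5.4872) (0, 0) (32, 0) (32, 18.4139)]  |A|=413.4107
7. canonical 5-gon: [(27.3651, 18.4787) (0, 5.4872) (0, 0) (32, 0) (32, 18.4139)]
8. shoelace: 413.4107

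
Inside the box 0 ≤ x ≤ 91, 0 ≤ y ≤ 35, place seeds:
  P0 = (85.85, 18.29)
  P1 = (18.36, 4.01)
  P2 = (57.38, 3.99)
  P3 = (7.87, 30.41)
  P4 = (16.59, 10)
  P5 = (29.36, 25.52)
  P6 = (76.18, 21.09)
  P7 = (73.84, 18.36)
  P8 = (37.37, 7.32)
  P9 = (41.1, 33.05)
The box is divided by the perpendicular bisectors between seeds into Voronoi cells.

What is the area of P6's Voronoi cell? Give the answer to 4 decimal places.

1. box [0,91]×[0,35]: [(0, 0) (91, 0) (91, 35) (0, 35)]
2. ⊥bis P6·P0 via (81.015,19.69): [(0, 0) (75.3137, 0) (85.4481, 35) (0, 35)]  |A|=2813.3306
3. ⊥bis P6·P1 via (47.27,12.55): [(50.9773, 0) (75.3137, 0) (85.4481, 35) (40.6383, 35)]  |A|=1210.0586
4. ⊥bis P6·P2 via (66.78,12.54): [(76.0073, 2.3954) (85.4481, 35) (46.351, 35)]  |A|=637.373
5. ⊥bis P6·P3 via (42.025,25.75): [(76.0073, 2.3954) (85.4481, 35) (46.351, 35)]  |A|=637.373
6. ⊥bis P6·P4 via (46.385,15.545): [(76.0073, 2.3954) (85.4481, 35) (46.351, 35)]  |A|=637.373
7. ⊥bis P6·P5 via (52.77,23.305): [(53.1675, 27.5058) (76.0073, 2.3954) (85.4481, 35) (53.8766, 35)]  |A|=609.1739
8. ⊥bis P6·P7 via (75.01,19.725): [(79.8291, 15.5944) (85.4481, 35) (57.1892, 35)]  |A|=274.1913
9. ⊥bis P6·P8 via (56.775,14.205): [(79.8291, 15.5944) (85.4481, 35) (57.1892, 35)]  |A|=274.1913
10. ⊥bis P6·P9 via (58.64,27.07): [(60.4041, 32.2443) (79.8291, 15.5944) (85.4481, 35) (61.3436, 35)]  |A|=268.4672
11. canonical 4-gon: [(60.4041, 32.2443) (79.8291, 15.5944) (85.4481, 35) (61.3436, 35)]
12. shoelace: 268.4672

Area of P6's cell: 268.4672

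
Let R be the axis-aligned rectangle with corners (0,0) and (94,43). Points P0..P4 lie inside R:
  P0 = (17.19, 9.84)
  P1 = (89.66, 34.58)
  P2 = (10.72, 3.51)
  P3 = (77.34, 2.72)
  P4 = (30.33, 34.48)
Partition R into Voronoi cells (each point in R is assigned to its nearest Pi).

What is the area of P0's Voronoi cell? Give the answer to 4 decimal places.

Area of P0's cell: 834.4250

1. box [0,94]×[0,43]: [(0, 0) (94, 0) (94, 43) (0, 43)]
2. ⊥bis P0·P1 via (53.425,22.21): [(0, 0) (61.0071, 0) (46.3277, 43) (0, 43)]  |A|=2307.6974
3. ⊥bis P0·P2 via (13.955,6.675): [(0, 20.9386) (20.4856, 0) (61.0071, 0) (46.3277, 43) (0, 43)]  |A|=2093.2275
4. ⊥bis P0·P3 via (47.265,6.28): [(0, 20.9386) (20.4856, 0) (46.5216, 0) (50.2511, 31.5071) (46.3277, 43) (0, 43)]  |A|=1865.0301
5. ⊥bis P0·P4 via (23.76,22.16): [(0, 34.8307) (0, 20.9386) (20.4856, 0) (46.5216, 0) (47.6375, 9.4266)]  |A|=834.425
6. canonical 5-gon: [(0, 34.8307) (0, 20.9386) (20.4856, 0) (46.5216, 0) (47.6375, 9.4266)]
7. shoelace: 834.425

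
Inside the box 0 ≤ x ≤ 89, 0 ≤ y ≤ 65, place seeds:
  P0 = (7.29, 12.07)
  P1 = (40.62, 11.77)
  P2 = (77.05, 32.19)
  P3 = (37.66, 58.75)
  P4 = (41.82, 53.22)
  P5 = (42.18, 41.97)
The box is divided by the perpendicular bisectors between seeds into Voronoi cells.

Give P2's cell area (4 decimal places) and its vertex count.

1. box [0,89]×[0,65]: [(0, 0) (89, 0) (89, 65) (0, 65)]
2. ⊥bis P2·P0 via (42.17,22.13): [(48.5527, 0) (89, 0) (89, 65) (29.8055, 65)]  |A|=3238.3578
3. ⊥bis P2·P1 via (58.835,21.98): [(71.1554, 0) (89, 0) (89, 65) (34.7211, 65)]  |A|=2344.0134
4. ⊥bis P2·P3 via (57.355,45.47): [(50.9733, 36.0056) (71.1554, 0) (89, 0) (89, 65) (70.5237, 65)]  |A|=1824.975
5. ⊥bis P2·P4 via (59.435,42.705): [(53.1344, 32.1501) (71.1554, 0) (89, 0) (89, 65) (72.7437, 65)]  |A|=1719.4948
6. ⊥bis P2·P5 via (59.615,37.08): [(62.7504, 48.259) (56.5322, 26.0883) (71.1554, 0) (89, 0) (89, 65) (72.7437, 65)]  |A|=1662.9828
7. canonical 6-gon: [(62.7504, 48.259) (56.5322, 26.0883) (71.1554, 0) (89, 0) (89, 65) (72.7437, 65)]
8. shoelace: 1662.9828

Area of P2's cell: 1662.9828 (6 vertices)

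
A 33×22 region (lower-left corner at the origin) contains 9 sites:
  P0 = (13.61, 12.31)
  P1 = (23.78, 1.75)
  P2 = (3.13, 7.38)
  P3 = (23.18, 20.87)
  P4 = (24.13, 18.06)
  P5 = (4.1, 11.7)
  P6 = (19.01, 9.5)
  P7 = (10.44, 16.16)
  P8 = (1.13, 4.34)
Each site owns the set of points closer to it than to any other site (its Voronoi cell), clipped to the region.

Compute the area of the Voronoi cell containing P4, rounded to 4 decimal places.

1. box [0,33]×[0,22]: [(0, 0) (33, 0) (33, 22) (0, 22)]
2. ⊥bis P4·P0 via (18.87,15.185): [(27.1698, 0) (33, 0) (33, 22) (15.1451, 22)]  |A|=260.5366
3. ⊥bis P4·P1 via (23.955,9.905): [(21.7298, 9.9528) (33, 9.7109) (33, 22) (15.1451, 22)]  |A|=176.8015
4. ⊥bis P4·P2 via (13.63,12.72): [(21.7298, 9.9528) (33, 9.7109) (33, 22) (15.1451, 22)]  |A|=176.8015
5. ⊥bis P4·P3 via (23.655,19.465): [(17.6418, 17.4321) (21.7298, 9.9528) (33, 9.7109) (33, 22) (31.1533, 22)]  |A|=140.2393
6. ⊥bis P4·P5 via (14.115,14.88): [(17.6418, 17.4321) (21.7298, 9.9528) (33, 9.7109) (33, 22) (31.1533, 22)]  |A|=140.2393
7. ⊥bis P4·P6 via (21.57,13.78): [(17.6418, 17.4321) (18.6995, 15.4969) (28.2008, 9.8139) (33, 9.7109) (33, 22) (31.1533, 22)]  |A|=122.5115
8. ⊥bis P4·P7 via (17.285,17.11): [(17.6418, 17.4321) (18.6995, 15.4969) (28.2008, 9.8139) (33, 9.7109) (33, 22) (31.1533, 22)]  |A|=122.5115
9. ⊥bis P4·P8 via (12.63,11.2): [(17.6418, 17.4321) (18.6995, 15.4969) (28.2008, 9.8139) (33, 9.7109) (33, 22) (31.1533, 22)]  |A|=122.5115
10. canonical 6-gon: [(17.6418, 17.4321) (18.6995, 15.4969) (28.2008, 9.8139) (33, 9.7109) (33, 22) (31.1533, 22)]
11. shoelace: 122.5115

Area of P4's cell: 122.5115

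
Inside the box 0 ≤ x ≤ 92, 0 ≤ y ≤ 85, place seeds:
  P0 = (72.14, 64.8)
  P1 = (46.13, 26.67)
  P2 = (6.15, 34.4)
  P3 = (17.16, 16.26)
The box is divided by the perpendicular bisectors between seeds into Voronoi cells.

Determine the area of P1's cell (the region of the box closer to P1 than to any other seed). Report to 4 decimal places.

Area of P1's cell: 2652.9309

1. box [0,92]×[0,85]: [(0, 0) (92, 0) (92, 85) (0, 85)]
2. ⊥bis P1·P0 via (59.135,45.735): [(0, 0) (92, 0) (92, 23.3165) (1.5735, 85) (0, 85)]  |A|=5031.0872
3. ⊥bis P1·P2 via (26.14,30.535): [(20.2362, 0) (92, 0) (92, 23.3165) (32.5811, 63.8485)]  |A|=2983.727
4. ⊥bis P1·P3 via (31.645,21.465): [(26.9257, 34.5985) (39.3582, 0) (92, 0) (92, 23.3165) (32.5811, 63.8485)]  |A|=2652.9309
5. canonical 5-gon: [(26.9257, 34.5985) (39.3582, 0) (92, 0) (92, 23.3165) (32.5811, 63.8485)]
6. shoelace: 2652.9309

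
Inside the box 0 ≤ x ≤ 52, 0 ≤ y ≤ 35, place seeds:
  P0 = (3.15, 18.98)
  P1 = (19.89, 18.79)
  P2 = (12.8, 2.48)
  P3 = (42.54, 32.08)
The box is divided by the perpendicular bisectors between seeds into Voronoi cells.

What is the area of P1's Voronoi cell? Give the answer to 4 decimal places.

Area of P1's cell: 664.5549

1. box [0,52]×[0,35]: [(0, 0) (52, 0) (52, 35) (0, 35)]
2. ⊥bis P1·P0 via (11.52,18.885): [(11.3057, 0) (52, 0) (52, 35) (11.7029, 35)]  |A|=1417.3502
3. ⊥bis P1·P2 via (16.345,10.635): [(11.4505, 12.7626) (40.81, 0) (52, 0) (52, 35) (11.7029, 35)]  |A|=1229.0734
4. ⊥bis P1·P3 via (31.215,25.435): [(11.4505, 12.7626) (40.81, 0) (46.1391, 0) (25.6027, 35) (11.7029, 35)]  |A|=664.5549
5. canonical 5-gon: [(11.4505, 12.7626) (40.81, 0) (46.1391, 0) (25.6027, 35) (11.7029, 35)]
6. shoelace: 664.5549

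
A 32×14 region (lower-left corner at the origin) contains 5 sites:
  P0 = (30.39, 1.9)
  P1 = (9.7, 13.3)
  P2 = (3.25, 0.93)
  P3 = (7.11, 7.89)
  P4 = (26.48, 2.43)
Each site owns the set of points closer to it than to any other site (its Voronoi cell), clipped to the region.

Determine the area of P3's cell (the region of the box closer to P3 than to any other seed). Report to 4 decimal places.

1. box [0,32]×[0,14]: [(0, 0) (32, 0) (32, 14) (0, 14)]
2. ⊥bis P3·P0 via (18.75,4.895): [(0, 0) (17.4905, 0) (21.0927, 14) (0, 14)]  |A|=270.0827
3. ⊥bis P3·P1 via (8.405,10.595): [(0, 0) (17.4905, 0) (18.9212, 5.5604) (1.2926, 14) (0, 14)]  |A|=186.5305
4. ⊥bis P3·P2 via (5.18,4.41): [(0, 7.2828) (13.1317, 0) (17.4905, 0) (18.9212, 5.5604) (1.2926, 14) (0, 14)]  |A|=138.7126
5. ⊥bis P3·P4 via (16.795,5.16): [(0, 7.2828) (13.1317, 0) (15.3405, 0) (17.1473, 6.4097) (1.2926, 14) (0, 14)]  |A|=126.2827
6. canonical 6-gon: [(0, 7.2828) (13.1317, 0) (15.3405, 0) (17.1473, 6.4097) (1.2926, 14) (0, 14)]
7. shoelace: 126.2827

Area of P3's cell: 126.2827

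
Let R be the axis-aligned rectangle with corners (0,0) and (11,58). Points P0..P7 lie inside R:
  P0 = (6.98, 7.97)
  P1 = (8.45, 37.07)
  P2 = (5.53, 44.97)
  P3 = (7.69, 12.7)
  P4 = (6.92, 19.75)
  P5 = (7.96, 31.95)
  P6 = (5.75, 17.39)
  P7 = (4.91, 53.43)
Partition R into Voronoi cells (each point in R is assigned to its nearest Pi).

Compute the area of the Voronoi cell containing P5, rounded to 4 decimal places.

Area of P5's cell: 96.2885

1. box [0,11]×[0,58]: [(0, 0) (11, 0) (11, 58) (0, 58)]
2. ⊥bis P5·P0 via (7.47,19.96): [(0, 20.2653) (11, 19.8157) (11, 58) (0, 58)]  |A|=417.5544
3. ⊥bis P5·P1 via (8.205,34.51): [(0, 35.2952) (0, 20.2653) (11, 19.8157) (11, 34.2425)]  |A|=162.0121
4. ⊥bis P5·P2 via (6.745,38.46): [(0, 35.2952) (0, 20.2653) (11, 19.8157) (11, 34.2425)]  |A|=162.0121
5. ⊥bis P5·P3 via (7.825,22.325): [(0, 35.2952) (0, 22.4348) (11, 22.2805) (11, 34.2425)]  |A|=136.5239
6. ⊥bis P5·P4 via (7.44,25.85): [(0, 35.2952) (0, 26.4842) (11, 25.5465) (11, 34.2425)]  |A|=96.2885
7. ⊥bis P5·P6 via (6.855,24.67): [(0, 35.2952) (0, 26.4842) (11, 25.5465) (11, 34.2425)]  |A|=96.2885
8. ⊥bis P5·P7 via (6.435,42.69): [(0, 35.2952) (0, 26.4842) (11, 25.5465) (11, 34.2425)]  |A|=96.2885
9. canonical 4-gon: [(0, 35.2952) (0, 26.4842) (11, 25.5465) (11, 34.2425)]
10. shoelace: 96.2885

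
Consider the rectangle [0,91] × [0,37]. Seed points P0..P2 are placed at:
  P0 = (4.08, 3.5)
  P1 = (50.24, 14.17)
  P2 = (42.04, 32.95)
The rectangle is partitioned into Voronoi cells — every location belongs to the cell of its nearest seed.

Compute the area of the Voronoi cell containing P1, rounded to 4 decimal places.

Area of P1's cell: 1816.8238

1. box [0,91]×[0,37]: [(0, 0) (91, 0) (91, 37) (0, 37)]
2. ⊥bis P1·P0 via (27.16,8.835): [(29.2022, 0) (91, 0) (91, 37) (20.6496, 37)]  |A|=2444.7413
3. ⊥bis P1·P2 via (46.14,23.56): [(25.8083, 14.6825) (29.2022, 0) (91, 0) (91, 37) (76.9209, 37)]  |A|=1816.8238
4. canonical 5-gon: [(25.8083, 14.6825) (29.2022, 0) (91, 0) (91, 37) (76.9209, 37)]
5. shoelace: 1816.8238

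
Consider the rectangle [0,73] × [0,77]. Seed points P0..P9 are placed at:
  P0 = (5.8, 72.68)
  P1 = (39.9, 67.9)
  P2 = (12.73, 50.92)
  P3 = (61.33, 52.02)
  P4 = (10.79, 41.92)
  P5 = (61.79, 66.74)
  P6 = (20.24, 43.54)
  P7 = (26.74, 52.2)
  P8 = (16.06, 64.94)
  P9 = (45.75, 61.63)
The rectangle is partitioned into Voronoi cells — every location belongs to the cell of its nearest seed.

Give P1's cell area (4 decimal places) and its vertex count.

Area of P1's cell: 308.7579 (5 vertices)

1. box [0,73]×[0,77]: [(0, 0) (73, 0) (73, 77) (0, 77)]
2. ⊥bis P1·P0 via (22.85,70.29): [(12.997, 0) (73, 0) (73, 77) (23.7906, 77)]  |A|=4204.6769
3. ⊥bis P1·P2 via (26.315,59.41): [(22.2391, 65.9319) (63.4435, 0) (73, 0) (73, 77) (23.7906, 77)]  |A|=2541.6602
4. ⊥bis P1·P3 via (50.615,59.96): [(22.2391, 65.9319) (37.2462, 41.9188) (63.2419, 77) (23.7906, 77)]  |A|=793.6776
5. ⊥bis P1·P4 via (25.345,54.91): [(22.2391, 65.9319) (37.2462, 41.9188) (63.2419, 77) (23.7906, 77)]  |A|=793.6776
6. ⊥bis P1·P5 via (50.845,67.32): [(22.2391, 65.9319) (37.2462, 41.9188) (50.4427, 59.7274) (51.358, 77) (23.7906, 77)]  |A|=691.0442
7. ⊥bis P1·P6 via (30.07,55.72): [(22.2391, 65.9319) (27.1466, 58.0794) (40.9602, 46.9309) (50.4427, 59.7274) (51.358, 77) (23.7906, 77)]  |A|=635.7235
8. ⊥bis P1·P7 via (33.32,60.05): [(22.6664, 68.98) (44.0296, 51.073) (50.4427, 59.7274) (51.358, 77) (23.7906, 77)]  |A|=504.5252
9. ⊥bis P1·P8 via (27.98,66.42): [(28.2425, 64.3061) (44.0296, 51.073) (50.4427, 59.7274) (51.358, 77) (26.6664, 77)]  |A|=461.2854
10. ⊥bis P1·P9 via (42.825,64.765): [(28.2425, 64.3061) (35.6649, 58.0845) (51.1197, 72.5041) (51.358, 77) (26.6664, 77)]  |A|=308.7579
11. canonical 5-gon: [(28.2425, 64.3061) (35.6649, 58.0845) (51.1197, 72.5041) (51.358, 77) (26.6664, 77)]
12. shoelace: 308.7579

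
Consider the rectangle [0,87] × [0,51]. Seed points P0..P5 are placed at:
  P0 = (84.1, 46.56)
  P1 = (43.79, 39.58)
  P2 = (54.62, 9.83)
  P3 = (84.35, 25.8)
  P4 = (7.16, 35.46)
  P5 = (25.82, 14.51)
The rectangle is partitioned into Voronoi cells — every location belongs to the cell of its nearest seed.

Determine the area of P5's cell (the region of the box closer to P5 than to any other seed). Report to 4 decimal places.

Area of P5's cell: 967.4037

1. box [0,87]×[0,51]: [(0, 0) (87, 0) (87, 51) (0, 51)]
2. ⊥bis P5·P0 via (54.96,30.535): [(0, 0) (71.7522, 0) (43.7057, 51) (0, 51)]  |A|=2944.1741
3. ⊥bis P5·P1 via (34.805,27.045): [(0, 0) (71.7522, 0) (71.2424, 0.9269) (1.3853, 51) (0, 51)]  |A|=1884.6191
4. ⊥bis P5·P2 via (40.22,12.17): [(0, 0) (38.2424, 0) (41.8201, 22.0166) (1.3853, 51) (0, 51)]  |A|=1507.4718
5. ⊥bis P5·P3 via (55.085,20.155): [(0, 0) (38.2424, 0) (41.8201, 22.0166) (1.3853, 51) (0, 51)]  |A|=1507.4718
6. ⊥bis P5·P4 via (16.49,24.985): [(0, 10.2975) (0, 0) (38.2424, 0) (41.8201, 22.0166) (25.9383, 33.4006)]  |A|=967.4037
7. canonical 5-gon: [(0, 10.2975) (0, 0) (38.2424, 0) (41.8201, 22.0166) (25.9383, 33.4006)]
8. shoelace: 967.4037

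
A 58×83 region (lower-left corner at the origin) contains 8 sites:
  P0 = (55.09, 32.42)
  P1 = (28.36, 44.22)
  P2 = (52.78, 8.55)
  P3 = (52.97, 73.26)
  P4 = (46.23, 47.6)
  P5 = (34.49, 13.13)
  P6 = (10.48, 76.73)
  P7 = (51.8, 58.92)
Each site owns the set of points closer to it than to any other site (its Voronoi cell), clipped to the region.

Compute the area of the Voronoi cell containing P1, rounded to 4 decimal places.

1. box [0,58]×[0,83]: [(0, 0) (58, 0) (58, 83) (0, 83)]
2. ⊥bis P1·P0 via (41.725,38.32): [(0, 0) (24.8086, 0) (58, 75.187) (58, 83) (0, 83)]  |A|=3566.218
3. ⊥bis P1·P2 via (40.57,26.385): [(0, 0) (2.0297, 0) (34.6745, 22.3489) (58, 75.187) (58, 83) (0, 83)]  |A|=3311.677
4. ⊥bis P1·P3 via (40.665,58.74): [(0, 0) (2.0297, 0) (34.6745, 22.3489) (47.9966, 52.5268) (12.038, 83) (0, 83)]  |A|=2572.2944
5. ⊥bis P1·P4 via (37.295,45.91): [(0, 0) (2.0297, 0) (34.6745, 22.3489) (39.6288, 33.5715) (33.7618, 64.5902) (12.038, 83) (0, 83)]  |A|=2386.909
6. ⊥bis P1·P5 via (31.425,28.675): [(0, 22.4789) (38.0433, 29.9799) (39.6288, 33.5715) (33.7618, 64.5902) (12.038, 83) (0, 83)]  |A|=1841.9843
7. ⊥bis P1·P6 via (19.42,60.475): [(0, 49.7943) (0, 22.4789) (38.0433, 29.9799) (39.6288, 33.5715) (33.7618, 64.5902) (31.0621, 66.878)]  |A|=1229.2262
8. ⊥bis P1·P7 via (40.08,51.57): [(30.6292, 66.6399) (0, 49.7943) (0, 22.4789) (38.0433, 29.9799) (39.6288, 33.5715) (34.5594, 60.3728)]  |A|=1222.6215
9. canonical 6-gon: [(30.6292, 66.6399) (0, 49.7943) (0, 22.4789) (38.0433, 29.9799) (39.6288, 33.5715) (34.5594, 60.3728)]
10. shoelace: 1222.6215

Area of P1's cell: 1222.6215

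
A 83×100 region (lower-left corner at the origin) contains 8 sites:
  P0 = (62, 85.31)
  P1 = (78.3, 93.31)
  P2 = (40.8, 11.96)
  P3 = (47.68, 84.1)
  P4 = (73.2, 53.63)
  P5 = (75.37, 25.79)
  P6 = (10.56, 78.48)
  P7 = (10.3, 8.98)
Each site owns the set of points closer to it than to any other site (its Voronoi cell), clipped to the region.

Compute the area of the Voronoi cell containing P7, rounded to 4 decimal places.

1. box [0,83]×[0,100]: [(0, 0) (83, 0) (83, 100) (0, 100)]
2. ⊥bis P7·P0 via (36.15,47.145): [(0, 71.6302) (0, 0) (83, 0) (83, 15.4125)]  |A|=3612.2701
3. ⊥bis P7·P1 via (44.3,51.145): [(0, 71.6302) (0, 0) (83, 0) (83, 15.4125)]  |A|=3612.2701
4. ⊥bis P7·P2 via (25.55,10.47): [(20.9615, 57.4325) (0, 71.6302) (0, 0) (26.573, 0)]  |A|=1513.8153
5. ⊥bis P7·P3 via (28.99,46.54): [(21.6699, 50.1825) (0, 60.9655) (0, 0) (26.573, 0)]  |A|=1327.3075
6. ⊥bis P7·P4 via (41.75,31.305): [(21.6699, 50.1825) (0, 60.9655) (0, 0) (26.573, 0)]  |A|=1327.3075
7. ⊥bis P7·P5 via (42.835,17.385): [(21.6699, 50.1825) (0, 60.9655) (0, 0) (26.573, 0)]  |A|=1327.3075
8. ⊥bis P7·P6 via (10.43,43.73): [(22.3047, 43.6856) (0, 43.769) (0, 0) (26.573, 0)]  |A|=1068.5546
9. canonical 4-gon: [(22.3047, 43.6856) (0, 43.769) (0, 0) (26.573, 0)]
10. shoelace: 1068.5546

Area of P7's cell: 1068.5546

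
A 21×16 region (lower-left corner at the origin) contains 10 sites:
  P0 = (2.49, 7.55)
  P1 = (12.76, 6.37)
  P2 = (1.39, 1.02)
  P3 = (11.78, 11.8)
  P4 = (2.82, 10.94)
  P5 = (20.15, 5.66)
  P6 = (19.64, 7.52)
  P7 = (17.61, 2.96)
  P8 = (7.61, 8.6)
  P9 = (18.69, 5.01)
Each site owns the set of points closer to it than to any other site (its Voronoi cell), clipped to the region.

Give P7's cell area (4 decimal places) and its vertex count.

1. box [0,21]×[0,16]: [(0, 0) (21, 0) (21, 16) (0, 16)]
2. ⊥bis P7·P0 via (10.05,5.255): [(8.4547, 0) (21, 0) (21, 16) (13.3119, 16)]  |A|=161.8671
3. ⊥bis P7·P1 via (15.185,4.665): [(11.9051, 0) (21, 0) (21, 12.9356)]  |A|=58.8242
4. ⊥bis P7·P2 via (9.5,1.99): [(11.9051, 0) (21, 0) (21, 12.9356)]  |A|=58.8242
5. ⊥bis P7·P3 via (14.695,7.38): [(19.168, 10.3299) (11.9051, 0) (21, 0) (21, 11.5382)]  |A|=57.5441
6. ⊥bis P7·P4 via (10.215,6.95): [(19.168, 10.3299) (11.9051, 0) (21, 0) (21, 11.5382)]  |A|=57.5441
7. ⊥bis P7·P5 via (18.88,4.31): [(16.5058, 6.5435) (11.9051, 0) (21, 0) (21, 2.3156)]  |A|=34.9599
8. ⊥bis P7·P6 via (18.625,5.24): [(17.2324, 5.8599) (16.3129, 6.2693) (11.9051, 0) (21, 0) (21, 2.3156)]  |A|=34.7944
9. ⊥bis P7·P8 via (12.61,5.78): [(17.2324, 5.8599) (16.3129, 6.2693) (11.9051, 0) (21, 0) (21, 2.3156)]  |A|=34.7944
10. ⊥bis P7·P9 via (18.15,3.985): [(20.5943, 2.6972) (15.6375, 5.3086) (11.9051, 0) (21, 0) (21, 2.3156)]  |A|=30.7657
11. canonical 5-gon: [(20.5943, 2.6972) (15.6375, 5.3086) (11.9051, 0) (21, 0) (21, 2.3156)]
12. shoelace: 30.7657

Area of P7's cell: 30.7657 (5 vertices)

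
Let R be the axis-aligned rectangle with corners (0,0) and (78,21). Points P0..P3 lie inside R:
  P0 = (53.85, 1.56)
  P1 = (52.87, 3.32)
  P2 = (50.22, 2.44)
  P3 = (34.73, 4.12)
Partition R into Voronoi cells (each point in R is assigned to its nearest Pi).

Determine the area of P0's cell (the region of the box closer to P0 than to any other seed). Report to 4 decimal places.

1. box [0,78]×[0,21]: [(0, 0) (78, 0) (78, 21) (0, 21)]
2. ⊥bis P0·P1 via (53.36,2.44): [(48.978, 0) (78, 0) (78, 16.16)]  |A|=234.4981
3. ⊥bis P0·P2 via (52.035,2): [(51.9515, 1.6557) (51.5502, 0) (78, 0) (78, 16.16)]  |A|=232.3686
4. ⊥bis P0·P3 via (44.29,2.84): [(51.9515, 1.6557) (51.5502, 0) (78, 0) (78, 16.16)]  |A|=232.3686
5. canonical 4-gon: [(51.9515, 1.6557) (51.5502, 0) (78, 0) (78, 16.16)]
6. shoelace: 232.3686

Area of P0's cell: 232.3686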